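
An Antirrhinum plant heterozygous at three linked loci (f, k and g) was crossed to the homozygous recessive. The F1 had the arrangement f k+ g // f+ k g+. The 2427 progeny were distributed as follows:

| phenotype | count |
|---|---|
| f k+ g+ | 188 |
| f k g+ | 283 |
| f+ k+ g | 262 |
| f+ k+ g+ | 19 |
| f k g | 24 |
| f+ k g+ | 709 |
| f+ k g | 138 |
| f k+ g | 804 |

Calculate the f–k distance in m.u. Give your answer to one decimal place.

The two rarest classes, f k g and f+ k+ g+, are the double crossovers. Comparing them with the parentals, only the k allele has switched, so k is the middle locus and the order is f – k – g.
Crossovers in the f–k interval produce the single-crossover classes f+ k+ g and f k g+ (262 + 283 = 545) plus the double crossovers (43).
RF(f–k) = (545 + 43) / 2427 = 588/2427 = 0.2423 → 24.2 m.u.

24.2 m.u.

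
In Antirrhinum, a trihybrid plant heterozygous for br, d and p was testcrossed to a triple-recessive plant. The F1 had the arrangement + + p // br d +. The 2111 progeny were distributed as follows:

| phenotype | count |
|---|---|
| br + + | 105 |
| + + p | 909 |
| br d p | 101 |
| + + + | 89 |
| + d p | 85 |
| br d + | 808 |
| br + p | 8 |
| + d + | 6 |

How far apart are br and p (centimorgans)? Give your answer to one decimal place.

The two rarest classes, br + p and + d +, are the double crossovers. Comparing them with the parentals, only the br allele has switched, so br is the middle locus and the order is d – br – p.
Crossovers in the br–p interval produce the single-crossover classes + + + and br d p (89 + 101 = 190) plus the double crossovers (14).
RF(br–p) = (190 + 14) / 2111 = 204/2111 = 0.0966 → 9.7 centimorgans.

9.7 centimorgans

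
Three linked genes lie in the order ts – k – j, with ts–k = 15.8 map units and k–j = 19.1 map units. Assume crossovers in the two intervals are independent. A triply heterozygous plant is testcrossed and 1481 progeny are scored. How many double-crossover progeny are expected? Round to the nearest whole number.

Map distances give recombination frequencies of 0.158 and 0.191 for the two intervals.
With no interference, expected double-crossover frequency = 0.158 × 0.191 = 0.03018.
Expected number = 0.03018 × 1481 = 44.69 ≈ 45.

45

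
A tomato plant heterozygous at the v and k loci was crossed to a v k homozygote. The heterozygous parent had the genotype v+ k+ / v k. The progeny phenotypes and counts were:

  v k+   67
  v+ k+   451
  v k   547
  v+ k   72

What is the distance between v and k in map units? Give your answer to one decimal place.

The recombinant classes are v+ k and v k+: 72 + 67 = 139.
Recombination frequency = 139/1137 = 0.1223 ≈ 12.2%, i.e. 12.2 map units.

12.2 map units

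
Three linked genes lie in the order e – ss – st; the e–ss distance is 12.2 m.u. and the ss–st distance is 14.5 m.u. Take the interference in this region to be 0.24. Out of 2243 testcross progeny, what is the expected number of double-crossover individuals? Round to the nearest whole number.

Map distances give recombination frequencies of 0.122 and 0.145 for the two intervals.
With interference 0.24 (so coincidence = 0.76), expected double-crossover frequency = 0.122 × 0.145 × 0.76 = 0.01344.
Expected number = 0.01344 × 2243 = 30.16 ≈ 30.

30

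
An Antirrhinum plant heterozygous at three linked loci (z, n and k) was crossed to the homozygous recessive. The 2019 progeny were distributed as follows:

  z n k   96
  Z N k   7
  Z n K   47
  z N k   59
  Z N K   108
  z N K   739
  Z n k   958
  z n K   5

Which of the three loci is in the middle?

n

The two most frequent reciprocal classes, Z n k and z N K, are the parental types, so the F1 was Z n k / z N K.
The two rarest classes, Z N k and z n K, are the double crossovers. Comparing them with the parentals, only the n allele has switched, so n is the middle locus and the order is z – n – k.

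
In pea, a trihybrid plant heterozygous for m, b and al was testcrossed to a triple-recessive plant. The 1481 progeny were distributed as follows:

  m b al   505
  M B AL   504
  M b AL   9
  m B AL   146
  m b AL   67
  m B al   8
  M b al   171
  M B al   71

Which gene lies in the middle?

b

The two most frequent reciprocal classes, m b al and M B AL, are the parental types, so the F1 was m b al / M B AL.
The two rarest classes, m B al and M b AL, are the double crossovers. Comparing them with the parentals, only the b allele has switched, so b is the middle locus and the order is m – b – al.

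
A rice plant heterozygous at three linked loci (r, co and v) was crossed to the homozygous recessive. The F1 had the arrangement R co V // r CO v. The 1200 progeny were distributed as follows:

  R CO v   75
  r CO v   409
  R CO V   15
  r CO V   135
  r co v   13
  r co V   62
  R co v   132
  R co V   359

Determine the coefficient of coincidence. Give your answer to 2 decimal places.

The two rarest classes, R CO V and r co v, are the double crossovers. Comparing them with the parentals, only the co allele has switched, so co is the middle locus and the order is v – co – r.
v–co: (267 + 28)/1200 = 0.2458; co–r: (137 + 28)/1200 = 0.1375.
Expected DCO frequency = 0.2458 × 0.1375 ≈ 0.03380; observed = 28/1200 ≈ 0.02333.
Coefficient of coincidence = 0.02333/0.03380 ≈ 0.69.

0.69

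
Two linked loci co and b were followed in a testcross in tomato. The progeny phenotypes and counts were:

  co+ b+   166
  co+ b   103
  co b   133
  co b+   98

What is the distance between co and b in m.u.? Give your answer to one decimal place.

40.2 m.u.

The two most frequent classes, co+ b+ (166) and co b (133), are the parental types, so the F1 was co+ b+ / co b.
The recombinant classes are co+ b and co b+: 103 + 98 = 201.
Recombination frequency = 201/500 = 0.4020 ≈ 40.2%, i.e. 40.2 m.u.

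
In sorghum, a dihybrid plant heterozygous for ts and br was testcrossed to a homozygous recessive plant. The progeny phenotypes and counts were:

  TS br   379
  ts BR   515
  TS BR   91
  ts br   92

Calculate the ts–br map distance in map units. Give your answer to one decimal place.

The two most frequent classes, TS br (379) and ts BR (515), are the parental types, so the F1 was TS br / ts BR.
The recombinant classes are TS BR and ts br: 91 + 92 = 183.
Recombination frequency = 183/1077 = 0.1699 ≈ 17.0%, i.e. 17.0 map units.

17.0 map units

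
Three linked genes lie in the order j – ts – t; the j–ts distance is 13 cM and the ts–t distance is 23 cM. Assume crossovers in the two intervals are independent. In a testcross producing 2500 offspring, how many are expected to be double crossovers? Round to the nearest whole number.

75

Map distances give recombination frequencies of 0.130 and 0.230 for the two intervals.
With no interference, expected double-crossover frequency = 0.130 × 0.230 = 0.02990.
Expected number = 0.02990 × 2500 = 74.75 ≈ 75.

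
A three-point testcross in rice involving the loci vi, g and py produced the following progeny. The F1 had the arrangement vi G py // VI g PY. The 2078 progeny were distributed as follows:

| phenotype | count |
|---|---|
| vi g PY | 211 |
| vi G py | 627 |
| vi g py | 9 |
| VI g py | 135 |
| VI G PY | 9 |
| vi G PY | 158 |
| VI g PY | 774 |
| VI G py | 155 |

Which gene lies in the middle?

The two rarest classes, vi g py and VI G PY, are the double crossovers. Comparing them with the parentals, only the g allele has switched, so g is the middle locus and the order is py – g – vi.

g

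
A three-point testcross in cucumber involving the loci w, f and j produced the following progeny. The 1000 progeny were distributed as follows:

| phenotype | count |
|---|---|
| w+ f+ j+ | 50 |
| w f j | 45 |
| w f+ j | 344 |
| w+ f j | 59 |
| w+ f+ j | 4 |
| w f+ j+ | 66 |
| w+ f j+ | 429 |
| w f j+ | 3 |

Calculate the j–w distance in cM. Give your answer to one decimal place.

13.2 cM

The two most frequent reciprocal classes, w f+ j and w+ f j+, are the parental types, so the F1 was w f+ j / w+ f j+.
The two rarest classes, w+ f+ j and w f j+, are the double crossovers. Comparing them with the parentals, only the w allele has switched, so w is the middle locus and the order is j – w – f.
Crossovers in the j–w interval produce the single-crossover classes w f+ j+ and w+ f j (66 + 59 = 125) plus the double crossovers (7).
RF(j–w) = (125 + 7) / 1000 = 132/1000 = 0.1320 → 13.2 cM.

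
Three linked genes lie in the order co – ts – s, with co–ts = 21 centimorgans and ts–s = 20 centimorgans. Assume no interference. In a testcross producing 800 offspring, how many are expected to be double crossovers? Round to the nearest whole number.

34

Map distances give recombination frequencies of 0.210 and 0.200 for the two intervals.
With no interference, expected double-crossover frequency = 0.210 × 0.200 = 0.04200.
Expected number = 0.04200 × 800 = 33.60 ≈ 34.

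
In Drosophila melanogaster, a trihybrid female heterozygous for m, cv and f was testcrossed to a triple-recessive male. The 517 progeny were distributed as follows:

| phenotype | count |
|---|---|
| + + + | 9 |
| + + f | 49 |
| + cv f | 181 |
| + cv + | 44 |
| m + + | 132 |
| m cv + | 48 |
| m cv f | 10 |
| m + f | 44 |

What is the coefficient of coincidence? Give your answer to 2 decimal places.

The two most frequent reciprocal classes, + cv f and m + +, are the parental types, so the F1 was + cv f / m + +.
The two rarest classes, m cv f and + + +, are the double crossovers. Comparing them with the parentals, only the m allele has switched, so m is the middle locus and the order is f – m – cv.
f–m: (88 + 19)/517 = 0.2070; m–cv: (97 + 19)/517 = 0.2244.
Expected DCO frequency = 0.2070 × 0.2244 ≈ 0.04645; observed = 19/517 ≈ 0.03675.
Coefficient of coincidence = 0.03675/0.04645 ≈ 0.79.

0.79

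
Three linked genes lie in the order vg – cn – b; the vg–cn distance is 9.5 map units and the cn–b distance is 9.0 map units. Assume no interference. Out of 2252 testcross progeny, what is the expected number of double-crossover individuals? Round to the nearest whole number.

Map distances give recombination frequencies of 0.095 and 0.090 for the two intervals.
With no interference, expected double-crossover frequency = 0.095 × 0.090 = 0.00855.
Expected number = 0.00855 × 2252 = 19.25 ≈ 19.

19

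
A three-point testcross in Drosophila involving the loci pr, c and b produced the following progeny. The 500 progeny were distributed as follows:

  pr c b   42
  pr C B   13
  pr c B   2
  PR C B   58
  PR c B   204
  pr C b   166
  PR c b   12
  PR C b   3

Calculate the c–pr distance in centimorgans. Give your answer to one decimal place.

21.0 centimorgans

The two most frequent reciprocal classes, pr C b and PR c B, are the parental types, so the F1 was pr C b / PR c B.
The two rarest classes, PR C b and pr c B, are the double crossovers. Comparing them with the parentals, only the pr allele has switched, so pr is the middle locus and the order is c – pr – b.
Crossovers in the c–pr interval produce the single-crossover classes pr c b and PR C B (42 + 58 = 100) plus the double crossovers (5).
RF(c–pr) = (100 + 5) / 500 = 105/500 = 0.2100 → 21.0 centimorgans.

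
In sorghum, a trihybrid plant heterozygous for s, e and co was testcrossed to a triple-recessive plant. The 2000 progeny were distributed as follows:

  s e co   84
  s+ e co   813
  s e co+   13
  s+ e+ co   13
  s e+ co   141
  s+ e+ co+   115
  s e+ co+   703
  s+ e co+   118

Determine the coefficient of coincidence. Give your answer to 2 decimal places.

0.81

The two most frequent reciprocal classes, s e+ co+ and s+ e co, are the parental types, so the F1 was s e+ co+ / s+ e co.
The two rarest classes, s e co+ and s+ e+ co, are the double crossovers. Comparing them with the parentals, only the e allele has switched, so e is the middle locus and the order is s – e – co.
s–e: (199 + 26)/2000 = 0.1125; e–co: (259 + 26)/2000 = 0.1425.
Expected DCO frequency = 0.1125 × 0.1425 ≈ 0.01603; observed = 26/2000 ≈ 0.01300.
Coefficient of coincidence = 0.01300/0.01603 ≈ 0.81.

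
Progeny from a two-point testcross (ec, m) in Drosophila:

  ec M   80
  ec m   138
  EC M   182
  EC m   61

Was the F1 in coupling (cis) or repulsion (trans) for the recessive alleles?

cis

The two most frequent classes are EC M (182) and ec m (138); these are the parental (non-recombinant) types.
So the F1 carried EC M on one chromosome and ec m on the other — the recessive alleles are on the same chromosome (cis / coupling).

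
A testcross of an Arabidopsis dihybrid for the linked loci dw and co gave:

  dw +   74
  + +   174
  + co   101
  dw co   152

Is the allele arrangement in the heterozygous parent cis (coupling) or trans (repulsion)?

cis

The two most frequent classes are + + (174) and dw co (152); these are the parental (non-recombinant) types.
So the F1 carried + + on one chromosome and dw co on the other — the recessive alleles are on the same chromosome (cis / coupling).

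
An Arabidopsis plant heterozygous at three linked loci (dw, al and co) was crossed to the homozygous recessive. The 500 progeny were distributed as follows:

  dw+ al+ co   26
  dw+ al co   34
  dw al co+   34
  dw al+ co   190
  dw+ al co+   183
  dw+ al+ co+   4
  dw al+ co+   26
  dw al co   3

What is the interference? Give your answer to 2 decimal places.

0.22

The two most frequent reciprocal classes, dw+ al co+ and dw al+ co, are the parental types, so the F1 was dw+ al co+ / dw al+ co.
The two rarest classes, dw+ al+ co+ and dw al co, are the double crossovers. Comparing them with the parentals, only the al allele has switched, so al is the middle locus and the order is co – al – dw.
co–al: (60 + 7)/500 = 0.1340; al–dw: (60 + 7)/500 = 0.1340.
Expected DCO frequency = 0.1340 × 0.1340 ≈ 0.01796; observed = 7/500 ≈ 0.01400.
Coefficient of coincidence = 0.01400/0.01796 ≈ 0.78; interference = 1 − 0.78 = 0.22.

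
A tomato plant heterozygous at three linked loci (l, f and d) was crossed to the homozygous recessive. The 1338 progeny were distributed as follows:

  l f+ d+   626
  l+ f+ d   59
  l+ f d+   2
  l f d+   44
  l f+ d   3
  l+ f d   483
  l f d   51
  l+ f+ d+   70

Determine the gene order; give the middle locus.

d

The two most frequent reciprocal classes, l+ f d and l f+ d+, are the parental types, so the F1 was l+ f d / l f+ d+.
The two rarest classes, l+ f d+ and l f+ d, are the double crossovers. Comparing them with the parentals, only the d allele has switched, so d is the middle locus and the order is l – d – f.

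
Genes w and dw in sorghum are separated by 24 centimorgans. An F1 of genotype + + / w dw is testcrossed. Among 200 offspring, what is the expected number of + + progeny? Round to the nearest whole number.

A map distance of 24 centimorgans corresponds to a recombination frequency of 0.240.
The F1 is + + / w dw, so + + is a parental gamete class with expected frequency (1 − r)/2 = 0.760/2 = 0.3800.
Expected number = 0.3800 × 200 = 76.00 ≈ 76.

76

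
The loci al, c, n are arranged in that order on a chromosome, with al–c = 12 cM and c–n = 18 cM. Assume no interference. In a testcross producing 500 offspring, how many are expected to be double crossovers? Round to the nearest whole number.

11

Map distances give recombination frequencies of 0.120 and 0.180 for the two intervals.
With no interference, expected double-crossover frequency = 0.120 × 0.180 = 0.02160.
Expected number = 0.02160 × 500 = 10.80 ≈ 11.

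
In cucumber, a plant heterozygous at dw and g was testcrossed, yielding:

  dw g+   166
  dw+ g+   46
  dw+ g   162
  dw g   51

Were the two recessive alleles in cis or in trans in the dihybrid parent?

The two most frequent classes are dw+ g (162) and dw g+ (166); these are the parental (non-recombinant) types.
So the F1 carried dw+ g on one chromosome and dw g+ on the other — the recessive alleles are on opposite chromosomes (trans / repulsion).

trans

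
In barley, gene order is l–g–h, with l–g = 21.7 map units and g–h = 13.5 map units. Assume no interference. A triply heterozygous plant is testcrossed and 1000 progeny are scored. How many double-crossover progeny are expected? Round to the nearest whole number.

Map distances give recombination frequencies of 0.217 and 0.135 for the two intervals.
With no interference, expected double-crossover frequency = 0.217 × 0.135 = 0.02930.
Expected number = 0.02930 × 1000 = 29.30 ≈ 29.

29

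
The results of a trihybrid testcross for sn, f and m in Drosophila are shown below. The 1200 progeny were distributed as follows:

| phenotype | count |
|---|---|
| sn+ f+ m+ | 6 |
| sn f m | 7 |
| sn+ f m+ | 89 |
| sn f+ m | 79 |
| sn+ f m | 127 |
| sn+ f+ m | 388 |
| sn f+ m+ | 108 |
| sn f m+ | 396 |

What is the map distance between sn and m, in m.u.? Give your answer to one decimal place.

The two most frequent reciprocal classes, sn+ f+ m and sn f m+, are the parental types, so the F1 was sn+ f+ m / sn f m+.
The two rarest classes, sn+ f+ m+ and sn f m, are the double crossovers. Comparing them with the parentals, only the m allele has switched, so m is the middle locus and the order is sn – m – f.
Crossovers in the sn–m interval produce the single-crossover classes sn f+ m and sn+ f m+ (79 + 89 = 168) plus the double crossovers (13).
RF(sn–m) = (168 + 13) / 1200 = 181/1200 = 0.1508 → 15.1 m.u.

15.1 m.u.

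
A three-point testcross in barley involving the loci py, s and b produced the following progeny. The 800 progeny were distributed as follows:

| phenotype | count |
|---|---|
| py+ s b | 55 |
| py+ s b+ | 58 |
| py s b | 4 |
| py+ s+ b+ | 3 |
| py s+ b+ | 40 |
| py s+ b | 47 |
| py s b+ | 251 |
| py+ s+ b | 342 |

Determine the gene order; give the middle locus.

The two most frequent reciprocal classes, py s b+ and py+ s+ b, are the parental types, so the F1 was py s b+ / py+ s+ b.
The two rarest classes, py s b and py+ s+ b+, are the double crossovers. Comparing them with the parentals, only the b allele has switched, so b is the middle locus and the order is py – b – s.

b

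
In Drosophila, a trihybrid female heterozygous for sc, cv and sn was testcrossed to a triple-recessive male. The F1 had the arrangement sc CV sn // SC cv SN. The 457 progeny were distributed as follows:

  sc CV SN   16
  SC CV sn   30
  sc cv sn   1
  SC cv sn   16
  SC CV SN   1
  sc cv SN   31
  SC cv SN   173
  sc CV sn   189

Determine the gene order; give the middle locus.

The two rarest classes, sc cv sn and SC CV SN, are the double crossovers. Comparing them with the parentals, only the cv allele has switched, so cv is the middle locus and the order is sc – cv – sn.

cv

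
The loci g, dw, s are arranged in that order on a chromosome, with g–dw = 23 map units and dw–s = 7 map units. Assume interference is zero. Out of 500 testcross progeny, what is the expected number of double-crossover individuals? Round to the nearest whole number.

Map distances give recombination frequencies of 0.230 and 0.070 for the two intervals.
With no interference, expected double-crossover frequency = 0.230 × 0.070 = 0.01610.
Expected number = 0.01610 × 500 = 8.05 ≈ 8.

8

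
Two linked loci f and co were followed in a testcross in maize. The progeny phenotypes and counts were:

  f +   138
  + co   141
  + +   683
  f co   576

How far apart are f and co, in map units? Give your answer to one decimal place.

18.1 map units

The two most frequent classes, + + (683) and f co (576), are the parental types, so the F1 was + + / f co.
The recombinant classes are + co and f +: 141 + 138 = 279.
Recombination frequency = 279/1538 = 0.1814 ≈ 18.1%, i.e. 18.1 map units.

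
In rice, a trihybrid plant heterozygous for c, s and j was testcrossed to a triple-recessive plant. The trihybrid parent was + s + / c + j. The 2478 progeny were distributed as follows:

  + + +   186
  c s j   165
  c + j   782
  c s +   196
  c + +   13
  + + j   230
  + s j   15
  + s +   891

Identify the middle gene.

j

The two rarest classes, + s j and c + +, are the double crossovers. Comparing them with the parentals, only the j allele has switched, so j is the middle locus and the order is s – j – c.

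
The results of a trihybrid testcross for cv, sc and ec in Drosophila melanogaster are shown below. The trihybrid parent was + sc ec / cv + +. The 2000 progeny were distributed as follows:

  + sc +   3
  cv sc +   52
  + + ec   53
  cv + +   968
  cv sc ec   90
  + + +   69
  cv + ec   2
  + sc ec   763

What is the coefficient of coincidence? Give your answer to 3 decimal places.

0.554

The two rarest classes, + sc + and cv + ec, are the double crossovers. Comparing them with the parentals, only the ec allele has switched, so ec is the middle locus and the order is cv – ec – sc.
cv–ec: (159 + 5)/2000 = 0.0820; ec–sc: (105 + 5)/2000 = 0.0550.
Expected DCO frequency = 0.0820 × 0.0550 ≈ 0.00451; observed = 5/2000 ≈ 0.00250.
Coefficient of coincidence = 0.00250/0.00451 ≈ 0.554.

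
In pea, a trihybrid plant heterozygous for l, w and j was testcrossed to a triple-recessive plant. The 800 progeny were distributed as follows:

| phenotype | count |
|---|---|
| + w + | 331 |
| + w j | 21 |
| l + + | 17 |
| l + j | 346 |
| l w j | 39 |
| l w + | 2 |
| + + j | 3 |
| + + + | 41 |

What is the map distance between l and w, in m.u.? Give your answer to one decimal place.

10.6 m.u.

The two most frequent reciprocal classes, l + j and + w +, are the parental types, so the F1 was l + j / + w +.
The two rarest classes, + + j and l w +, are the double crossovers. Comparing them with the parentals, only the l allele has switched, so l is the middle locus and the order is w – l – j.
Crossovers in the w–l interval produce the single-crossover classes l w j and + + + (39 + 41 = 80) plus the double crossovers (5).
RF(w–l) = (80 + 5) / 800 = 85/800 = 0.1062 → 10.6 m.u.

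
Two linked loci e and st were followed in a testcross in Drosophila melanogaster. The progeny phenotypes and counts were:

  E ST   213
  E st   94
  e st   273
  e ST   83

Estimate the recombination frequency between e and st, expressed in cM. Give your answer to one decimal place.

26.7 cM

The two most frequent classes, E ST (213) and e st (273), are the parental types, so the F1 was E ST / e st.
The recombinant classes are E st and e ST: 94 + 83 = 177.
Recombination frequency = 177/663 = 0.2670 ≈ 26.7%, i.e. 26.7 cM.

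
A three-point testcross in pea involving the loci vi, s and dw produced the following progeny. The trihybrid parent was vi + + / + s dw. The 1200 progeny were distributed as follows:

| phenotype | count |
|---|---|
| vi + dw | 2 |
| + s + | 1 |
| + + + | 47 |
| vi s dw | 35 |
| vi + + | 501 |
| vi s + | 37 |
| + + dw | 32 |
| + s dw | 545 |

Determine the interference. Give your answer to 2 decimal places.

The two rarest classes, vi + dw and + s +, are the double crossovers. Comparing them with the parentals, only the dw allele has switched, so dw is the middle locus and the order is vi – dw – s.
vi–dw: (82 + 3)/1200 = 0.0708; dw–s: (69 + 3)/1200 = 0.0600.
Expected DCO frequency = 0.0708 × 0.0600 ≈ 0.00425; observed = 3/1200 ≈ 0.00250.
Coefficient of coincidence = 0.00250/0.00425 ≈ 0.59; interference = 1 − 0.59 = 0.41.

0.41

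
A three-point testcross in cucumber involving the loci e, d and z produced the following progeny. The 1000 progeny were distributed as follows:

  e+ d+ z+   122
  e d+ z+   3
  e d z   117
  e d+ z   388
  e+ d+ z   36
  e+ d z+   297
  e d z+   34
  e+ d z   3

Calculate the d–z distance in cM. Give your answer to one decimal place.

The two most frequent reciprocal classes, e d+ z and e+ d z+, are the parental types, so the F1 was e d+ z / e+ d z+.
The two rarest classes, e d+ z+ and e+ d z, are the double crossovers. Comparing them with the parentals, only the z allele has switched, so z is the middle locus and the order is d – z – e.
Crossovers in the d–z interval produce the single-crossover classes e d z and e+ d+ z+ (117 + 122 = 239) plus the double crossovers (6).
RF(d–z) = (239 + 6) / 1000 = 245/1000 = 0.2450 → 24.5 cM.

24.5 cM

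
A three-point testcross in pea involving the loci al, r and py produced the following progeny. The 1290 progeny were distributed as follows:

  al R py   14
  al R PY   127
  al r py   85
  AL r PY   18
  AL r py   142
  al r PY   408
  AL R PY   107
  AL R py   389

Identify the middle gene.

The two most frequent reciprocal classes, al r PY and AL R py, are the parental types, so the F1 was al r PY / AL R py.
The two rarest classes, AL r PY and al R py, are the double crossovers. Comparing them with the parentals, only the al allele has switched, so al is the middle locus and the order is py – al – r.

al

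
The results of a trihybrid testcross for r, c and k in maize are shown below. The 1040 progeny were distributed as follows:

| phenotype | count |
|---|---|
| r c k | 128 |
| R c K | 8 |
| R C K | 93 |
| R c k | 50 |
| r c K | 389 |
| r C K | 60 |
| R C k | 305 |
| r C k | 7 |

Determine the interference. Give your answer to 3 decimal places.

0.471

The two most frequent reciprocal classes, R C k and r c K, are the parental types, so the F1 was R C k / r c K.
The two rarest classes, r C k and R c K, are the double crossovers. Comparing them with the parentals, only the r allele has switched, so r is the middle locus and the order is c – r – k.
c–r: (110 + 15)/1040 = 0.1202; r–k: (221 + 15)/1040 = 0.2269.
Expected DCO frequency = 0.1202 × 0.2269 ≈ 0.02727; observed = 15/1040 ≈ 0.01442.
Coefficient of coincidence = 0.01442/0.02727 ≈ 0.529; interference = 1 − 0.529 = 0.471.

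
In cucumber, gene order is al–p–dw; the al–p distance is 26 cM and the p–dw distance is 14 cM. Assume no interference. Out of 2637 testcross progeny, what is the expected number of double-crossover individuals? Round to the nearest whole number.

96

Map distances give recombination frequencies of 0.260 and 0.140 for the two intervals.
With no interference, expected double-crossover frequency = 0.260 × 0.140 = 0.03640.
Expected number = 0.03640 × 2637 = 95.99 ≈ 96.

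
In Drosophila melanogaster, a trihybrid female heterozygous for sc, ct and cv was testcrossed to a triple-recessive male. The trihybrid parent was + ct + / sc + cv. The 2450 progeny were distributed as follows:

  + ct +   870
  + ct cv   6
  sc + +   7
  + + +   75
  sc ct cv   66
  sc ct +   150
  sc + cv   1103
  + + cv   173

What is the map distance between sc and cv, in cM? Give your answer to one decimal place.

The two rarest classes, + ct cv and sc + +, are the double crossovers. Comparing them with the parentals, only the cv allele has switched, so cv is the middle locus and the order is ct – cv – sc.
Crossovers in the cv–sc interval produce the single-crossover classes sc ct + and + + cv (150 + 173 = 323) plus the double crossovers (13).
RF(cv–sc) = (323 + 13) / 2450 = 336/2450 = 0.1371 → 13.7 cM.

13.7 cM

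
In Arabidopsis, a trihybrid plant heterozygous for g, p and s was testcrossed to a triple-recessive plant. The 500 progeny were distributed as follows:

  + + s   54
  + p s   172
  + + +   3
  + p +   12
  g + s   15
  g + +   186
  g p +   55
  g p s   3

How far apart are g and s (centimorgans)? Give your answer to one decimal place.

The two most frequent reciprocal classes, g + + and + p s, are the parental types, so the F1 was g + + / + p s.
The two rarest classes, + + + and g p s, are the double crossovers. Comparing them with the parentals, only the g allele has switched, so g is the middle locus and the order is p – g – s.
Crossovers in the g–s interval produce the single-crossover classes g + s and + p + (15 + 12 = 27) plus the double crossovers (6).
RF(g–s) = (27 + 6) / 500 = 33/500 = 0.0660 → 6.6 centimorgans.

6.6 centimorgans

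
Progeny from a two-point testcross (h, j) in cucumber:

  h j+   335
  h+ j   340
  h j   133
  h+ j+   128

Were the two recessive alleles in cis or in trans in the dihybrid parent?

The two most frequent classes are h+ j (340) and h j+ (335); these are the parental (non-recombinant) types.
So the F1 carried h+ j on one chromosome and h j+ on the other — the recessive alleles are on opposite chromosomes (trans / repulsion).

trans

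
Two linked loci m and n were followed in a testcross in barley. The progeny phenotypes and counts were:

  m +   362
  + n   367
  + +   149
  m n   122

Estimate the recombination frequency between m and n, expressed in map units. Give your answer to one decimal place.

The two most frequent classes, + n (367) and m + (362), are the parental types, so the F1 was + n / m +.
The recombinant classes are + + and m n: 149 + 122 = 271.
Recombination frequency = 271/1000 = 0.2710 ≈ 27.1%, i.e. 27.1 map units.

27.1 map units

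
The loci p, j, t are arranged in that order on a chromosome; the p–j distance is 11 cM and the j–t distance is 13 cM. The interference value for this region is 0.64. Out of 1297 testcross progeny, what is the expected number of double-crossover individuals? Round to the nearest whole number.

7

Map distances give recombination frequencies of 0.110 and 0.130 for the two intervals.
With interference 0.64 (so coincidence = 0.36), expected double-crossover frequency = 0.110 × 0.130 × 0.36 = 0.00515.
Expected number = 0.00515 × 1297 = 6.68 ≈ 7.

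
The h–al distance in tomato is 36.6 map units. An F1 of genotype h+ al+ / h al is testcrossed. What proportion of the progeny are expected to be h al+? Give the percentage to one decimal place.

A map distance of 36.6 map units corresponds to a recombination frequency of 0.366.
The F1 is h+ al+ / h al, so h al+ is a recombinant gamete class with expected frequency r/2 = 0.366/2 = 0.1830.
That is 0.1830 = 18.3% of the progeny.

18.3%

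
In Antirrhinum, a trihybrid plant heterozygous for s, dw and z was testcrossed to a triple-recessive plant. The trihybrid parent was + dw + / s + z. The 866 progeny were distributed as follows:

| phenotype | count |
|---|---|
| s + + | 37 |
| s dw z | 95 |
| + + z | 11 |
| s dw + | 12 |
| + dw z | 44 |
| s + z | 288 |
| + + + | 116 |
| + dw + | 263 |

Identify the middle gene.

The two rarest classes, s dw + and + + z, are the double crossovers. Comparing them with the parentals, only the s allele has switched, so s is the middle locus and the order is z – s – dw.

s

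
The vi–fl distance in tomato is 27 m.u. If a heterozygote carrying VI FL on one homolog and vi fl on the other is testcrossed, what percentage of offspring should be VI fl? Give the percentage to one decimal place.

13.5%

A map distance of 27 m.u. corresponds to a recombination frequency of 0.270.
The F1 is VI FL / vi fl, so VI fl is a recombinant gamete class with expected frequency r/2 = 0.270/2 = 0.1350.
That is 0.1350 = 13.5% of the progeny.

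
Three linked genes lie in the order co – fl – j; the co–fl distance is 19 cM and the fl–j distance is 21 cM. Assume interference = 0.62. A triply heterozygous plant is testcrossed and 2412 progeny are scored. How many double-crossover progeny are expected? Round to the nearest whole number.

Map distances give recombination frequencies of 0.190 and 0.210 for the two intervals.
With interference 0.62 (so coincidence = 0.38), expected double-crossover frequency = 0.190 × 0.210 × 0.38 = 0.01516.
Expected number = 0.01516 × 2412 = 36.57 ≈ 37.

37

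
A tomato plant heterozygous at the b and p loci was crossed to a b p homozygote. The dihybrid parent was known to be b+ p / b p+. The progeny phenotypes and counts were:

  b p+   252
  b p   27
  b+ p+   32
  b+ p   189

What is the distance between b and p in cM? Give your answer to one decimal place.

The recombinant classes are b+ p+ and b p: 32 + 27 = 59.
Recombination frequency = 59/500 = 0.1180 ≈ 11.8%, i.e. 11.8 cM.

11.8 cM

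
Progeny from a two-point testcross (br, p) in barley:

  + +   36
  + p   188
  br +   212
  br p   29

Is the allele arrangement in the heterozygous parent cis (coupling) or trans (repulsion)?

trans

The two most frequent classes are + p (188) and br + (212); these are the parental (non-recombinant) types.
So the F1 carried + p on one chromosome and br + on the other — the recessive alleles are on opposite chromosomes (trans / repulsion).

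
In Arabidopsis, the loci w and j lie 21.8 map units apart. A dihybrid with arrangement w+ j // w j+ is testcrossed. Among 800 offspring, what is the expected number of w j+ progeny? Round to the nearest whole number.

A map distance of 21.8 map units corresponds to a recombination frequency of 0.218.
The F1 is w+ j / w j+, so w j+ is a parental gamete class with expected frequency (1 − r)/2 = 0.782/2 = 0.3910.
Expected number = 0.3910 × 800 = 312.80 ≈ 313.

313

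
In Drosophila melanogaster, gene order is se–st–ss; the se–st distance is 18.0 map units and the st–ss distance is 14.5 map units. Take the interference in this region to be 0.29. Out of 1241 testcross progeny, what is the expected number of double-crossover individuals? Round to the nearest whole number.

Map distances give recombination frequencies of 0.180 and 0.145 for the two intervals.
With interference 0.29 (so coincidence = 0.71), expected double-crossover frequency = 0.180 × 0.145 × 0.71 = 0.01853.
Expected number = 0.01853 × 1241 = 23.00 ≈ 23.

23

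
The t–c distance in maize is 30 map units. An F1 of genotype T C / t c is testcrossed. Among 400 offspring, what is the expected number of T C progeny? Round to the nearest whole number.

A map distance of 30 map units corresponds to a recombination frequency of 0.300.
The F1 is T C / t c, so T C is a parental gamete class with expected frequency (1 − r)/2 = 0.700/2 = 0.3500.
Expected number = 0.3500 × 400 = 140.00 ≈ 140.

140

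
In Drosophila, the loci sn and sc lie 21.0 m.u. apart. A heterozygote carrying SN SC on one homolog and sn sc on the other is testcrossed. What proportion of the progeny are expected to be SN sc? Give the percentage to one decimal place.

A map distance of 21.0 m.u. corresponds to a recombination frequency of 0.210.
The F1 is SN SC / sn sc, so SN sc is a recombinant gamete class with expected frequency r/2 = 0.210/2 = 0.1050.
That is 0.1050 = 10.5% of the progeny.

10.5%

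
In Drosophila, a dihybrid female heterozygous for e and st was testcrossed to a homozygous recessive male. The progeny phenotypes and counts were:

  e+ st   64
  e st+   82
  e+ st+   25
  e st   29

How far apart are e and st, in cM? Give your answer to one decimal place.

27.0 cM

The two most frequent classes, e+ st (64) and e st+ (82), are the parental types, so the F1 was e+ st / e st+.
The recombinant classes are e+ st+ and e st: 25 + 29 = 54.
Recombination frequency = 54/200 = 0.2700 ≈ 27.0%, i.e. 27.0 cM.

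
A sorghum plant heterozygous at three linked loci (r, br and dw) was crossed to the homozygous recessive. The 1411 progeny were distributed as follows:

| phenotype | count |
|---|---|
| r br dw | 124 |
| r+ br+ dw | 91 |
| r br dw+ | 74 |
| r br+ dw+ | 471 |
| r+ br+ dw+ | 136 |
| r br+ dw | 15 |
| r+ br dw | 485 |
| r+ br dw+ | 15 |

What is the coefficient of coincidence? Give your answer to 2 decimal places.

0.75

The two most frequent reciprocal classes, r+ br dw and r br+ dw+, are the parental types, so the F1 was r+ br dw / r br+ dw+.
The two rarest classes, r+ br dw+ and r br+ dw, are the double crossovers. Comparing them with the parentals, only the dw allele has switched, so dw is the middle locus and the order is br – dw – r.
br–dw: (165 + 30)/1411 = 0.1382; dw–r: (260 + 30)/1411 = 0.2055.
Expected DCO frequency = 0.1382 × 0.2055 ≈ 0.02840; observed = 30/1411 ≈ 0.02126.
Coefficient of coincidence = 0.02126/0.02840 ≈ 0.75.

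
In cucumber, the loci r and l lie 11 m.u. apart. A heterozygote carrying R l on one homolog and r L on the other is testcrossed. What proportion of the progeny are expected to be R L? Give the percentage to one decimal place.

A map distance of 11 m.u. corresponds to a recombination frequency of 0.110.
The F1 is R l / r L, so R L is a recombinant gamete class with expected frequency r/2 = 0.110/2 = 0.0550.
That is 0.0550 = 5.5% of the progeny.

5.5%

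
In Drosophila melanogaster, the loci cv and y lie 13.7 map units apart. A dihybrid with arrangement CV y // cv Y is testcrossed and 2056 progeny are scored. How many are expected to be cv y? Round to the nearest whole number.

141

A map distance of 13.7 map units corresponds to a recombination frequency of 0.137.
The F1 is CV y / cv Y, so cv y is a recombinant gamete class with expected frequency r/2 = 0.137/2 = 0.0685.
Expected number = 0.0685 × 2056 = 140.84 ≈ 141.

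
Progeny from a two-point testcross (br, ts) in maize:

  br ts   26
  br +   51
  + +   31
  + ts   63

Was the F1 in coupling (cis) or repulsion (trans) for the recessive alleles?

trans

The two most frequent classes are + ts (63) and br + (51); these are the parental (non-recombinant) types.
So the F1 carried + ts on one chromosome and br + on the other — the recessive alleles are on opposite chromosomes (trans / repulsion).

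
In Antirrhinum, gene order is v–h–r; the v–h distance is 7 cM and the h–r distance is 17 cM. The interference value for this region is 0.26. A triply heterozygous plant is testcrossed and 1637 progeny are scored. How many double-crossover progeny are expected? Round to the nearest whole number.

14

Map distances give recombination frequencies of 0.070 and 0.170 for the two intervals.
With interference 0.26 (so coincidence = 0.74), expected double-crossover frequency = 0.070 × 0.170 × 0.74 = 0.00881.
Expected number = 0.00881 × 1637 = 14.42 ≈ 14.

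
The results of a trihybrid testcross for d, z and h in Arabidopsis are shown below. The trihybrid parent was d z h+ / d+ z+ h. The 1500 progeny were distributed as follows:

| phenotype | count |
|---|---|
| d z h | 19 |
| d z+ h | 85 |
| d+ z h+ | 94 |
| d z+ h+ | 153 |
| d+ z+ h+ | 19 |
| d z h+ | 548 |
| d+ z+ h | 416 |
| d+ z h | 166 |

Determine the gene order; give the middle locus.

The two rarest classes, d z h and d+ z+ h+, are the double crossovers. Comparing them with the parentals, only the h allele has switched, so h is the middle locus and the order is d – h – z.

h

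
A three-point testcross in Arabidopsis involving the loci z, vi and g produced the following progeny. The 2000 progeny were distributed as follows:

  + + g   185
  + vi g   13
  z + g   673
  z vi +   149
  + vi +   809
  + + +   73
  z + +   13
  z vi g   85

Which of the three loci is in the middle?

The two most frequent reciprocal classes, + vi + and z + g, are the parental types, so the F1 was + vi + / z + g.
The two rarest classes, + vi g and z + +, are the double crossovers. Comparing them with the parentals, only the g allele has switched, so g is the middle locus and the order is z – g – vi.

g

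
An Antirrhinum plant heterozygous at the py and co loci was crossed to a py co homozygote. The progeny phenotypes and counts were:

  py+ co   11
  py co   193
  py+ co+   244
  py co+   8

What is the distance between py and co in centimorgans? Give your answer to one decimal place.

4.2 centimorgans

The two most frequent classes, py+ co+ (244) and py co (193), are the parental types, so the F1 was py+ co+ / py co.
The recombinant classes are py+ co and py co+: 11 + 8 = 19.
Recombination frequency = 19/456 = 0.0417 ≈ 4.2%, i.e. 4.2 centimorgans.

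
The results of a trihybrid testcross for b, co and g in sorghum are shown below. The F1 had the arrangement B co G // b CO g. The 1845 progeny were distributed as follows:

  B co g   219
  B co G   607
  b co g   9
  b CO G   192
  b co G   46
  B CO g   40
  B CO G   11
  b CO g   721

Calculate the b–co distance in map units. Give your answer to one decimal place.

The two rarest classes, B CO G and b co g, are the double crossovers. Comparing them with the parentals, only the co allele has switched, so co is the middle locus and the order is g – co – b.
Crossovers in the co–b interval produce the single-crossover classes b co G and B CO g (46 + 40 = 86) plus the double crossovers (20).
RF(co–b) = (86 + 20) / 1845 = 106/1845 = 0.0575 → 5.7 map units.

5.7 map units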